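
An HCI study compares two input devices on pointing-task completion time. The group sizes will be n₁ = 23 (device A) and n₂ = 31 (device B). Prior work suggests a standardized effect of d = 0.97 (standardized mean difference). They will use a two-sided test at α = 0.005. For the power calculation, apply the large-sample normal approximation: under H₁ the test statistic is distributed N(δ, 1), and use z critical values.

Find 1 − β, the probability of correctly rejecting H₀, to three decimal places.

Power ≈ 0.764

Noncentrality parameter: δ = d / √(1/n₁ + 1/n₂) = 0.97 / √(1/23 + 1/31) = 3.5247
Critical value for a two-sided test at α = 0.005: z_{α/2} = 2.807.
Power = Φ(δ − 2.807) + Φ(−δ − 2.807) = Φ(0.718) + Φ(-6.332) = 0.7635 + 0.0000 = 0.7635.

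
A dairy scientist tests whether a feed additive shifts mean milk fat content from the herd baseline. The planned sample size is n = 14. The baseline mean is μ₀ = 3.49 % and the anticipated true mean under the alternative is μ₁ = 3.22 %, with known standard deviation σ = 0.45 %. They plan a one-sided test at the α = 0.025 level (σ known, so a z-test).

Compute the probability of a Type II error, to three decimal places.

β ≈ 0.388

Standardized effect: d = |μ₁ − μ₀| / σ = |3.22 − 3.49| / 0.45 = 0.6000
Noncentrality parameter: δ = d·√n = 0.6000 × √14 = 2.2450
One-sided α = 0.025 → critical value z_{0.025} = 1.960.
Power = Φ(δ − 1.960) = Φ(0.285) = 0.6122.
Type II error: β = 1 − power = 1 − 0.6122 = 0.3878.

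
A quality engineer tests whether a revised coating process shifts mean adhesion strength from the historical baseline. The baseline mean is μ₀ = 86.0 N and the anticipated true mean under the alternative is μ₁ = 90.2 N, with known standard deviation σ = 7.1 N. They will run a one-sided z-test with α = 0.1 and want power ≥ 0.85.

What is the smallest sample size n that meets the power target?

n = 16

Standardized effect: d = |μ₁ − μ₀| / σ = |90.2 − 86.0| / 7.1 = 0.5915
For power 0.85 need Φ(δ − z_{0.1}) = 0.85, so δ = z_{0.1} + z_{0.15} = 1.282 + 1.036 = 2.318.
δ = d·√n ⇒ n = (δ/d)² = (2.318 / 0.5915)² = 15.35.
Round up to the next whole unit.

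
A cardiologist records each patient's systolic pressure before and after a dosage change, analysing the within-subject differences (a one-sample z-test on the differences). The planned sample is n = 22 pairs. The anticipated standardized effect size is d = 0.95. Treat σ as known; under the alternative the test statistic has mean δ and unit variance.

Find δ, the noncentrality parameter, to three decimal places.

δ ≈ 4.456

δ = d·√n = 0.95 × √22 = 4.4559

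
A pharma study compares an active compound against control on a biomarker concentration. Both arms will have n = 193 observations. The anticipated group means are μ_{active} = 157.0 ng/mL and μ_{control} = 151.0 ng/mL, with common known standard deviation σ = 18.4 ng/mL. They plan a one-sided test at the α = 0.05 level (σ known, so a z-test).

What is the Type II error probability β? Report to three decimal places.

β ≈ 0.060

Standardized effect: d = |μ_{active} − μ_{control}| / σ = |157.0 − 151.0| / 18.4 = 0.3261
Noncentrality parameter: δ = d·√(n/2) = 0.3261 × √(193/2) = 3.2033
Critical value for a one-sided test at α = 0.05: z_α = 1.645.
Power = P(Z > 1.645 − δ) = Φ(1.558) = 0.9404.
Type II error: β = 1 − power = 1 − 0.9404 = 0.0596.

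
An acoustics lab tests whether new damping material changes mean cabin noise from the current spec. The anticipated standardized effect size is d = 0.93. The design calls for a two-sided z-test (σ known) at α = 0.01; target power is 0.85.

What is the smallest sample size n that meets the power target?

n = 16

Set Φ(δ − 2.576) = 0.85; then δ − 2.576 = Φ⁻¹(0.85) = 1.036, giving δ = 3.612.
(Ignoring the negligible lower-tail rejection probability gives the usual closed-form inversion.)
δ = d·√n ⇒ n = (δ/d)² = (3.612 / 0.93)² = 15.09.
Round up to the next whole unit.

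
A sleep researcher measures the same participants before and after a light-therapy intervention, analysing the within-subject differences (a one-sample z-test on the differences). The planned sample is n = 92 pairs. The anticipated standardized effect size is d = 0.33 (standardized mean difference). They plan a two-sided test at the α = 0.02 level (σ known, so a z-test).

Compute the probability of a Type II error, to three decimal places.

β ≈ 0.201

Noncentrality parameter: δ = d·√n = 0.33 × √92 = 3.1652
Two-sided α = 0.02 → critical value z_{0.01} = 2.326.
Power = Φ(δ − 2.326) + Φ(−δ − 2.326) = Φ(0.839) + Φ(-5.492) = 0.7992 + 0.0000 = 0.7992.
Type II error: β = 1 − power = 1 − 0.7992 = 0.2008.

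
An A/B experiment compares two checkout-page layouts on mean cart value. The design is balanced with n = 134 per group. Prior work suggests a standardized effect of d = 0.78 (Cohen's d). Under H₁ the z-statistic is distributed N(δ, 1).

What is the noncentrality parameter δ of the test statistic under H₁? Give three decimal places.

δ = d·√(n/2) = 0.78 × √(134/2) = 6.3846

δ ≈ 6.385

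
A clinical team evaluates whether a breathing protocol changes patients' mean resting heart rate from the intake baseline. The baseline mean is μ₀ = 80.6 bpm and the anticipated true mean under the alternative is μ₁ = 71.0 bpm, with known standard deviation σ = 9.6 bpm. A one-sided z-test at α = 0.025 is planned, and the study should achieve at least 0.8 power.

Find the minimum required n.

Standardized effect: d = |μ₁ − μ₀| / σ = |71.0 − 80.6| / 9.6 = 1.0000
For power 0.8 need Φ(δ − z_{0.025}) = 0.8, so δ = z_{0.025} + z_{0.20} = 1.960 + 0.842 = 2.802.
δ = d·√n ⇒ n = (δ/d)² = (2.802 / 1.0000)² = 7.85.
Rounding up, n = 8.

n = 8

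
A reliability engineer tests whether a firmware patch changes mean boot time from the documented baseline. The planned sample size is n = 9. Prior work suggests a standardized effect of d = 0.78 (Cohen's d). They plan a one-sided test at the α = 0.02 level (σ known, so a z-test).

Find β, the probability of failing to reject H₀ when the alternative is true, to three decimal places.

Noncentrality parameter: δ = d·√n = 0.78 × √9 = 2.3400
Critical value for a one-sided test at α = 0.02: z_α = 2.054.
Power = P(Z > 2.054 − δ) = Φ(0.286) = 0.6127.
Type II error: β = 1 − power = 1 − 0.6127 = 0.3873.

β ≈ 0.387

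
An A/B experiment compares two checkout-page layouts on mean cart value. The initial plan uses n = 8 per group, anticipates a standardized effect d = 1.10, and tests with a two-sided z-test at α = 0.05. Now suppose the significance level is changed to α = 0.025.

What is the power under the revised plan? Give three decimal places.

Power ≈ 0.483

δ = d·√(n/2) = 1.10 × √(8/2) = 2.2000 (unchanged). New critical value: z_{0.0125} = 2.241.
Revised power = Φ(δ − 2.241) + Φ(−δ − 2.241) = Φ(-0.041) + Φ(-4.441) = 0.4835 + 0.0000 = 0.4835.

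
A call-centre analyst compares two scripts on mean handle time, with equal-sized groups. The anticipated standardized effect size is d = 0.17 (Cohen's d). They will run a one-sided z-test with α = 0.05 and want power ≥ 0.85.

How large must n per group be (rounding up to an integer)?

For power 0.85 need Φ(δ − z_{0.05}) = 0.85, so δ = z_{0.05} + z_{0.15} = 1.645 + 1.036 = 2.681.
δ = d·√(n/2) ⇒ n = 2(δ/d)² = 2 × (2.681 / 0.17)² = 497.53.
Round up to the next whole unit.

n = 498 per group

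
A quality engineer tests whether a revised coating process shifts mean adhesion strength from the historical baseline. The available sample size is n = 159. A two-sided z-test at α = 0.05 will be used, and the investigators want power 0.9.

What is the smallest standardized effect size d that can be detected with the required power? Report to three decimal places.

d ≈ 0.257

Need Φ(δ − 1.960) = 0.9, so δ = 1.960 + 1.282 = 3.242.
(Lower-tail contribution to power is negligible for δ > 0.)
δ = d·√n ⇒ d = δ/√n = 3.242/√159 = 0.2571.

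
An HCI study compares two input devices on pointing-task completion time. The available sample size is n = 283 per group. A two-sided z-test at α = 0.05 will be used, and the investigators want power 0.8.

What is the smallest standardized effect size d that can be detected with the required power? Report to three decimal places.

d ≈ 0.236

Required noncentrality: δ = z_{0.025} + z_{0.20} = 1.960 + 0.842 = 2.802.
(The second rejection-region term Φ(−δ − z_{α/2}) is negligible and dropped.)
δ = d·√(n/2) ⇒ d = δ/√(n/2) = 2.802/√(283/2) = 0.2355.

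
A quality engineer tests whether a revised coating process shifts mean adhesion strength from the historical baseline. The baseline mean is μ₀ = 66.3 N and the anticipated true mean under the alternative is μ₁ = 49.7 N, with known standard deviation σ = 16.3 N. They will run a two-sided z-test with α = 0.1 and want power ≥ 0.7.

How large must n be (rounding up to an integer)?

Standardized effect: d = |μ₁ − μ₀| / σ = |49.7 − 66.3| / 16.3 = 1.0184
For power 0.7 need Φ(δ − z_{0.05}) = 0.7, so δ = z_{0.05} + z_{0.30} = 1.645 + 0.524 = 2.169.
(For δ > 0 the lower-tail rejection region contributes negligibly to power, so the one-term inversion is standard.)
δ = d·√n ⇒ n = (δ/d)² = (2.169 / 1.0184)² = 4.54.
Rounding up, n = 5.

n = 5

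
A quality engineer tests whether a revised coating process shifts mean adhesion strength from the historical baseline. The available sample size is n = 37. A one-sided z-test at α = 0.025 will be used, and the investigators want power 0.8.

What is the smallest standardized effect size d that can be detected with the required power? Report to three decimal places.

Required noncentrality: δ = z_{0.025} + z_{0.20} = 1.960 + 0.842 = 2.802.
δ = d·√n ⇒ d = δ/√n = 2.802/√37 = 0.4606.

d ≈ 0.461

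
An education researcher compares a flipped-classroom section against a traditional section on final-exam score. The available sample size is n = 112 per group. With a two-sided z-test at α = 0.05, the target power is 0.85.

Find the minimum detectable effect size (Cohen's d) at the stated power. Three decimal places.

Required noncentrality: δ = z_{0.025} + z_{0.15} = 1.960 + 1.036 = 2.996.
(Lower-tail contribution to power is negligible for δ > 0.)
δ = d·√(n/2) ⇒ d = δ/√(n/2) = 2.996/√(112/2) = 0.4004.

d ≈ 0.400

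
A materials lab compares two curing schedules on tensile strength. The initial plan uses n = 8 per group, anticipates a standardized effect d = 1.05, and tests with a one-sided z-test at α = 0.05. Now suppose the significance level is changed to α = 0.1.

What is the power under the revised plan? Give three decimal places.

Power ≈ 0.793

δ = d·√(n/2) = 1.05 × √(8/2) = 2.1000 (unchanged). New critical value: z_{0.1} = 1.282.
Revised power = Φ(δ − 1.282) = Φ(0.818) = 0.7934.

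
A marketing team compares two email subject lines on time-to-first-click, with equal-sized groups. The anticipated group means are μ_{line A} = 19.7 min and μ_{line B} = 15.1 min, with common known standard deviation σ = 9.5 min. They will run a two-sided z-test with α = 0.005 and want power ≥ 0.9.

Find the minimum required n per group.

Standardized effect: d = |μ_{line A} − μ_{line B}| / σ = |19.7 − 15.1| / 9.5 = 0.4842
For power 0.9 need Φ(δ − z_{0.0025}) = 0.9, so δ = z_{0.0025} + z_{0.10} = 2.807 + 1.282 = 4.089.
(Ignoring the negligible lower-tail rejection probability gives the usual closed-form inversion.)
δ = d·√(n/2) ⇒ n = 2(δ/d)² = 2 × (4.089 / 0.4842)² = 142.60.
Rounding up, n = 143 per group.

n = 143 per group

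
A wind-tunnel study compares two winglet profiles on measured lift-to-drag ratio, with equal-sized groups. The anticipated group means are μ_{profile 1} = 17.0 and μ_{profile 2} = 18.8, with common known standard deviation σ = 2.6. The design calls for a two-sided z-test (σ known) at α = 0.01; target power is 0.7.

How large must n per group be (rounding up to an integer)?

n = 41 per group

Standardized effect: d = |μ_{profile 1} − μ_{profile 2}| / σ = |17.0 − 18.8| / 2.6 = 0.6923
Set Φ(δ − 2.576) = 0.7; then δ − 2.576 = Φ⁻¹(0.7) = 0.524, giving δ = 3.100.
(For δ > 0 the lower-tail rejection region contributes negligibly to power, so the one-term inversion is standard.)
δ = d·√(n/2) ⇒ n = 2(δ/d)² = 2 × (3.100 / 0.6923)² = 40.11.
Round up to the next whole unit.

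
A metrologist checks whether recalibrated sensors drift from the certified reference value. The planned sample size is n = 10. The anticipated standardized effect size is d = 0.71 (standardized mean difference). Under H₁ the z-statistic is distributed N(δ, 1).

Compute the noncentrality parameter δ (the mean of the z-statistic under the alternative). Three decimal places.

δ ≈ 2.245

The noncentrality parameter scales effect size by the design's sample-size factor: δ = d·√n = 0.71 × √10 = 2.2452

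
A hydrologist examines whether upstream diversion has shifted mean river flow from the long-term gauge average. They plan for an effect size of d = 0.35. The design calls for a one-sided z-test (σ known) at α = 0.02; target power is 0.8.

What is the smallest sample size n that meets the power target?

For power 0.8 need Φ(δ − z_{0.02}) = 0.8, so δ = z_{0.02} + z_{0.20} = 2.054 + 0.842 = 2.895.
δ = d·√n ⇒ n = (δ/d)² = (2.895 / 0.35)² = 68.43.
Round up to the next whole unit.

n = 69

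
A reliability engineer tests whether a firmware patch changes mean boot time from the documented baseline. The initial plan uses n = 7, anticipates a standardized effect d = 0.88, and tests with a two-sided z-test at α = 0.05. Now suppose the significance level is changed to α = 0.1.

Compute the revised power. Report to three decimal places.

Power ≈ 0.753

δ = d·√n = 0.88 × √7 = 2.3283 (unchanged). New critical value: z_{0.05} = 1.645.
Revised power = Φ(δ − 1.645) + Φ(−δ − 1.645) = Φ(0.683) + Φ(-3.973) = 0.7528 + 0.0000 = 0.7529.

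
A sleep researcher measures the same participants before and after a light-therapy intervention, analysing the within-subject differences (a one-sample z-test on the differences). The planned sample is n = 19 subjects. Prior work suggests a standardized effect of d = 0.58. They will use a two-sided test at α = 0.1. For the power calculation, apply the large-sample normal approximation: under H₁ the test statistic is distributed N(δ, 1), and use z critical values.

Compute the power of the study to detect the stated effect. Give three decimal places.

Noncentrality parameter: δ = d·√n = 0.58 × √19 = 2.5282
Two-sided α = 0.1 → critical value z_{0.05} = 1.645.
Power = Φ(δ − 1.645) + Φ(−δ − 1.645) = Φ(0.883) + Φ(-4.173) = 0.8115 + 0.0000 = 0.8115.

Power ≈ 0.811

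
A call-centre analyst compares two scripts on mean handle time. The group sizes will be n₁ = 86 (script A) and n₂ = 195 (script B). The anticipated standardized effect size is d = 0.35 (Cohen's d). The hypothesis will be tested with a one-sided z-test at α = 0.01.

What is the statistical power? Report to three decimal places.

Noncentrality parameter: δ = d / √(1/n₁ + 1/n₂) = 0.35 / √(1/86 + 1/195) = 2.7038
Critical value for a one-sided test at α = 0.01: z_α = 2.326.
Power = Φ(δ − 2.326) = Φ(0.377) = 0.6471.

Power ≈ 0.647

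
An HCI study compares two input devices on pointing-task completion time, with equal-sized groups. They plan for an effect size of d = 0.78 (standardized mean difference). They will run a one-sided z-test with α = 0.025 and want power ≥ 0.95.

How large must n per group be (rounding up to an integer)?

For power 0.95 need Φ(δ − z_{0.025}) = 0.95, so δ = z_{0.025} + z_{0.05} = 1.960 + 1.645 = 3.605.
δ = d·√(n/2) ⇒ n = 2(δ/d)² = 2 × (3.605 / 0.78)² = 42.72.
Rounding up, n = 43 per group.

n = 43 per group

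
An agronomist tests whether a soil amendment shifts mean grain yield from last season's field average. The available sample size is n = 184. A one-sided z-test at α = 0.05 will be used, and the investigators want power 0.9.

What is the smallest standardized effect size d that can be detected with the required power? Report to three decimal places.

d ≈ 0.216

Need Φ(δ − 1.645) = 0.9, so δ = 1.645 + 1.282 = 2.926.
δ = d·√n ⇒ d = δ/√n = 2.926/√184 = 0.2157.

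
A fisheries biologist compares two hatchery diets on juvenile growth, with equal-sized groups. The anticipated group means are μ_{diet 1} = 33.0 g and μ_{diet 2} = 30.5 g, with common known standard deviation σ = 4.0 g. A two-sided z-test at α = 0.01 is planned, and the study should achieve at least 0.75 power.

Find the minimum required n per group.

n = 55 per group

Standardized effect: d = |μ_{diet 1} − μ_{diet 2}| / σ = |33.0 − 30.5| / 4.0 = 0.6250
Set Φ(δ − 2.576) = 0.75; then δ − 2.576 = Φ⁻¹(0.75) = 0.674, giving δ = 3.250.
(The Φ(−δ − z_{α/2}) term is vanishingly small for δ > 0 and is dropped in the standard sample-size formula.)
δ = d·√(n/2) ⇒ n = 2(δ/d)² = 2 × (3.250 / 0.6250)² = 54.09.
Rounding up, n = 55 per group.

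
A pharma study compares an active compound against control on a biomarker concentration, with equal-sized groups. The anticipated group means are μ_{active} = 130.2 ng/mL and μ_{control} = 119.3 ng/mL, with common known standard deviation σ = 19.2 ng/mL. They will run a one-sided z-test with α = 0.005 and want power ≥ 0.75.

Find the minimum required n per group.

Standardized effect: d = |μ_{active} − μ_{control}| / σ = |130.2 − 119.3| / 19.2 = 0.5677
For power 0.75 need Φ(δ − z_{0.005}) = 0.75, so δ = z_{0.005} + z_{0.25} = 2.576 + 0.674 = 3.250.
δ = d·√(n/2) ⇒ n = 2(δ/d)² = 2 × (3.250 / 0.5677)² = 65.56.
Rounding up, n = 66 per group.

n = 66 per group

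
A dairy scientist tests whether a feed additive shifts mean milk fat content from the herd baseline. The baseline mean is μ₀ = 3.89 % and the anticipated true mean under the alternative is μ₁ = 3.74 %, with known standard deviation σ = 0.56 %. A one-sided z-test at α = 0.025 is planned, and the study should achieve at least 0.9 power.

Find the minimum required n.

Standardized effect: d = |μ₁ − μ₀| / σ = |3.74 − 3.89| / 0.56 = 0.2679
For power 0.9 need Φ(δ − z_{0.025}) = 0.9, so δ = z_{0.025} + z_{0.10} = 1.960 + 1.282 = 3.242.
δ = d·√n ⇒ n = (δ/d)² = (3.242 / 0.2679)² = 146.45.
Round up to the next whole unit.

n = 147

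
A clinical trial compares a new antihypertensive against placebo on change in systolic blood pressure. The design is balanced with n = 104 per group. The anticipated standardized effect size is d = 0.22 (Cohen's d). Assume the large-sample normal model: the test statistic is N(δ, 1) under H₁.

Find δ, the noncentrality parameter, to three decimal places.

δ = d·√(n/2) = 0.22 × √(104/2) = 1.5864

δ ≈ 1.586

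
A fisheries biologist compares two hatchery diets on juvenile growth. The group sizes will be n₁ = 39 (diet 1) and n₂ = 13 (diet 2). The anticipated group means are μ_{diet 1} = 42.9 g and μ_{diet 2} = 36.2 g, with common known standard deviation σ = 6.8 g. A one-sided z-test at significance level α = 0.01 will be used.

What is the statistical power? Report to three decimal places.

Standardized effect: d = |μ_{diet 1} − μ_{diet 2}| / σ = |42.9 − 36.2| / 6.8 = 0.9853
Noncentrality parameter: δ = d / √(1/n₁ + 1/n₂) = 0.9853 / √(1/39 + 1/13) = 3.0766
Critical value for a one-sided test at α = 0.01: z_α = 2.326.
Power = Φ(δ − 2.326) = Φ(0.750) = 0.7734.

Power ≈ 0.773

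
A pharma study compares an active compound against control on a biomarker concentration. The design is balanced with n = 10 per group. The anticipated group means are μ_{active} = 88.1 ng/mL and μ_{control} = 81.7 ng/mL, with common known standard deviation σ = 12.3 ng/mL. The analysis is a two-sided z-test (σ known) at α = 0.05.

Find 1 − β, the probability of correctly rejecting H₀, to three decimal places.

Standardized effect: d = |μ_{active} − μ_{control}| / σ = |88.1 − 81.7| / 12.3 = 0.5203
Noncentrality parameter: λ = d·√(n/2) = 0.5203 × √(10/2) = 1.1635
Critical value for a two-sided test at α = 0.05: z_{α/2} = 1.960.
Power = Φ(λ − 1.960) + Φ(−λ − 1.960) = Φ(-0.796) + Φ(-3.123) = 0.2129 + 0.0009 = 0.2138.

Power ≈ 0.214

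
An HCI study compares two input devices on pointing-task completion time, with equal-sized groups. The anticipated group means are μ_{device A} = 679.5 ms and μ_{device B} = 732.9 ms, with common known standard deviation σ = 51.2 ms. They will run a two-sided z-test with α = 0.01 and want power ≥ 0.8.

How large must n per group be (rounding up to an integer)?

n = 22 per group

Standardized effect: d = |μ_{device A} − μ_{device B}| / σ = |679.5 − 732.9| / 51.2 = 1.0430
Set Φ(δ − 2.576) = 0.8; then δ − 2.576 = Φ⁻¹(0.8) = 0.842, giving δ = 3.417.
(Ignoring the negligible lower-tail rejection probability gives the usual closed-form inversion.)
δ = d·√(n/2) ⇒ n = 2(δ/d)² = 2 × (3.417 / 1.0430)² = 21.47.
Round up to the next whole unit.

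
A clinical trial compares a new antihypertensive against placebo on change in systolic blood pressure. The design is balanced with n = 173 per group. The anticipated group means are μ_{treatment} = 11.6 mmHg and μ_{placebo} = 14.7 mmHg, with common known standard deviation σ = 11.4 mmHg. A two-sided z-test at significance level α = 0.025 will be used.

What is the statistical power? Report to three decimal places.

Standardized effect: d = |μ_{treatment} − μ_{placebo}| / σ = |11.6 − 14.7| / 11.4 = 0.2719
Noncentrality parameter: δ = d·√(n/2) = 0.2719 × √(173/2) = 2.5291
Two-sided α = 0.025 → critical value z_{0.0125} = 2.241.
Power = Φ(δ − 2.241) + Φ(−δ − 2.241) = Φ(0.288) + Φ(-4.770) = 0.6132 + 0.0000 = 0.6132.

Power ≈ 0.613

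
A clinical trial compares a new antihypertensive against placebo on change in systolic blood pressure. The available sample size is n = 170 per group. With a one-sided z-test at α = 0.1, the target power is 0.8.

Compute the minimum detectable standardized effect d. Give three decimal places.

d ≈ 0.230

Required noncentrality: δ = z_{0.1} + z_{0.20} = 1.282 + 0.842 = 2.123.
δ = d·√(n/2) ⇒ d = δ/√(n/2) = 2.123/√(170/2) = 0.2303.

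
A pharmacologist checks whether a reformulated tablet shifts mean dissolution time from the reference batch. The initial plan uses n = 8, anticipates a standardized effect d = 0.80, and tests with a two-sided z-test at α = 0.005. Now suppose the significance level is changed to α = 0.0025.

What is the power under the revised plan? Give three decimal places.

δ = d·√n = 0.80 × √8 = 2.2627 (unchanged). New critical value: z_{0.0013} = 3.023.
Revised power = Φ(δ − 3.023) + Φ(−δ − 3.023) = Φ(-0.761) + Φ(-5.286) = 0.2234 + 0.0000 = 0.2234.

Power ≈ 0.223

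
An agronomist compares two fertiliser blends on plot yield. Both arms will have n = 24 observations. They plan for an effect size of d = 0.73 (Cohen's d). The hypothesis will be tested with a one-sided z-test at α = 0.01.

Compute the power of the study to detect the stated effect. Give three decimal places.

Noncentrality parameter: δ = d·√(n/2) = 0.73 × √(24/2) = 2.5288
Critical value for a one-sided test at α = 0.01: z_α = 2.326.
Power = Φ(δ − 2.326) = Φ(0.202) = 0.5802.

Power ≈ 0.580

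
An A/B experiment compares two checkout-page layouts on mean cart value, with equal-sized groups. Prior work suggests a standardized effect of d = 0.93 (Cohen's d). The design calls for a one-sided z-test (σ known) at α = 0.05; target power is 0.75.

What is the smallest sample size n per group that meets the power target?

Set Φ(δ − 1.645) = 0.75; then δ − 1.645 = Φ⁻¹(0.75) = 0.674, giving δ = 2.319.
δ = d·√(n/2) ⇒ n = 2(δ/d)² = 2 × (2.319 / 0.93)² = 12.44.
Rounding up, n = 13 per group.

n = 13 per group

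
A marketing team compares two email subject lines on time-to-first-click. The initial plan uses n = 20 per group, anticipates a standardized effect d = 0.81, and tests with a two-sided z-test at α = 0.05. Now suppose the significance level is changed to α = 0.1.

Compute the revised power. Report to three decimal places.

δ = d·√(n/2) = 0.81 × √(20/2) = 2.5614 (unchanged). New critical value: z_{0.05} = 1.645.
Revised power = Φ(δ − 1.645) + Φ(−δ − 1.645) = Φ(0.917) + Φ(-4.206) = 0.8203 + 0.0000 = 0.8203.

Power ≈ 0.820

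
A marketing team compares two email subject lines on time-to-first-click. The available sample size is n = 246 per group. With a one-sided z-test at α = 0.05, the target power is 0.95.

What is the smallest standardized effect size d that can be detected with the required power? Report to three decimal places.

Required noncentrality: δ = z_{0.05} + z_{0.05} = 1.645 + 1.645 = 3.290.
δ = d·√(n/2) ⇒ d = δ/√(n/2) = 3.290/√(246/2) = 0.2966.

d ≈ 0.297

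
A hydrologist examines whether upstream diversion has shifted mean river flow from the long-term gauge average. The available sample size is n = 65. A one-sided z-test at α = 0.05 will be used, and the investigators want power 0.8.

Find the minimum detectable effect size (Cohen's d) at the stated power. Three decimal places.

Need Φ(δ − 1.645) = 0.8, so δ = 1.645 + 0.842 = 2.486.
δ = d·√n ⇒ d = δ/√n = 2.486/√65 = 0.3084.

d ≈ 0.308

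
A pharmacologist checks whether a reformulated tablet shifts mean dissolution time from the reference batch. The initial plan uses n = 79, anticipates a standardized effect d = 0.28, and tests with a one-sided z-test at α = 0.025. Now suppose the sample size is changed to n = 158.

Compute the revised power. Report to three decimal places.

Power ≈ 0.941

With n = 158: δ = d·√n = 0.28 × √158 = 3.5195. Critical value z_{0.025} = 1.960.
Revised power = P(Z > 1.960 − δ) = Φ(1.560) = 0.9406.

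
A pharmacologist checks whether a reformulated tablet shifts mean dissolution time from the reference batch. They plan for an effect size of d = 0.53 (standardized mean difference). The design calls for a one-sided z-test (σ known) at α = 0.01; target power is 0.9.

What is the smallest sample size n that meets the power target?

For power 0.9 need Φ(δ − z_{0.01}) = 0.9, so δ = z_{0.01} + z_{0.10} = 2.326 + 1.282 = 3.608.
δ = d·√n ⇒ n = (δ/d)² = (3.608 / 0.53)² = 46.34.
Round up to the next whole unit.

n = 47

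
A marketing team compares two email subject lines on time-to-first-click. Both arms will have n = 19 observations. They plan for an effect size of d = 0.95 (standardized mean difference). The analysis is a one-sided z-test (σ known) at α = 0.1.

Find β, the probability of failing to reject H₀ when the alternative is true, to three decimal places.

Noncentrality parameter: λ = d·√(n/2) = 0.95 × √(19/2) = 2.9281
Critical value for a one-sided test at α = 0.1: z_α = 1.282.
Power = Φ(λ − 1.282) = Φ(1.647) = 0.9502.
Type II error: β = 1 − power = 1 − 0.9502 = 0.0498.

β ≈ 0.050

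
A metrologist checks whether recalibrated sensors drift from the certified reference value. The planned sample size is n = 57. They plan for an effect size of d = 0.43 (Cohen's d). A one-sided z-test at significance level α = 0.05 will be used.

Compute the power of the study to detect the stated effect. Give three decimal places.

Power ≈ 0.945

Noncentrality parameter: δ = d·√n = 0.43 × √57 = 3.2464
One-sided α = 0.05 → critical value z_{0.05} = 1.645.
Power = P(Z > 1.645 − δ) = Φ(1.602) = 0.9454.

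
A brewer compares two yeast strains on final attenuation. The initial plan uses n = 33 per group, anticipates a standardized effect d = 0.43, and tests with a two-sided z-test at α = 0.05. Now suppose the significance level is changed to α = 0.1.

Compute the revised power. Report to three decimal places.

δ = d·√(n/2) = 0.43 × √(33/2) = 1.7467 (unchanged). New critical value: z_{0.05} = 1.645.
Revised power = Φ(δ − 1.645) + Φ(−δ − 1.645) = Φ(0.102) + Φ(-3.392) = 0.5405 + 0.0003 = 0.5409.

Power ≈ 0.541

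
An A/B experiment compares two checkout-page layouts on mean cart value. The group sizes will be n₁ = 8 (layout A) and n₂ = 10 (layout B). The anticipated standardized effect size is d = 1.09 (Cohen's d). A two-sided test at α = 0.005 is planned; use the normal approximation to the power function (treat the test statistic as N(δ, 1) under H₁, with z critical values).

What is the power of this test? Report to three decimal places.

Power ≈ 0.305

Noncentrality parameter: λ = d / √(1/n₁ + 1/n₂) = 1.09 / √(1/8 + 1/10) = 2.2979
Two-sided α = 0.005 → critical value z_{0.0025} = 2.807.
Power = Φ(λ − 2.807) + Φ(−λ − 2.807) = Φ(-0.509) + Φ(-5.105) = 0.3053 + 0.0000 = 0.3053.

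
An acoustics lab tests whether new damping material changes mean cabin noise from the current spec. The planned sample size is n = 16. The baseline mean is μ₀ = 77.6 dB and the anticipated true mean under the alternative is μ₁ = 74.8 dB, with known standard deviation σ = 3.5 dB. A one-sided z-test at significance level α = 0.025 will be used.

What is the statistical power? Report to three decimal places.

Power ≈ 0.893

Standardized effect: d = |μ₁ − μ₀| / σ = |74.8 − 77.6| / 3.5 = 0.8000
Noncentrality parameter: δ = d·√n = 0.8000 × √16 = 3.2000
One-sided α = 0.025 → critical value z_{0.025} = 1.960.
Power = P(Z > 1.960 − δ) = Φ(1.240) = 0.8925.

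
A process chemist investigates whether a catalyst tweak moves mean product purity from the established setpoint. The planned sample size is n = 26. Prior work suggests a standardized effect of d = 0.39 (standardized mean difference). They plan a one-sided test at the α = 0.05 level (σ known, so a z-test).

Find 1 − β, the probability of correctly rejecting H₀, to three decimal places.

Noncentrality parameter: δ = d·√n = 0.39 × √26 = 1.9886
One-sided α = 0.05 → critical value z_{0.05} = 1.645.
Power = P(Z > 1.645 − δ) = Φ(0.344) = 0.6345.

Power ≈ 0.634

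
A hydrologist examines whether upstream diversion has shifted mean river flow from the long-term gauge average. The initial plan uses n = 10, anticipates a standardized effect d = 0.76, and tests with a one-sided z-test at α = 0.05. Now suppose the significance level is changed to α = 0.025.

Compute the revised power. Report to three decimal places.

Power ≈ 0.671

δ = d·√n = 0.76 × √10 = 2.4033 (unchanged). New critical value: z_{0.025} = 1.960.
Revised power = P(Z > 1.960 − δ) = Φ(0.443) = 0.6712.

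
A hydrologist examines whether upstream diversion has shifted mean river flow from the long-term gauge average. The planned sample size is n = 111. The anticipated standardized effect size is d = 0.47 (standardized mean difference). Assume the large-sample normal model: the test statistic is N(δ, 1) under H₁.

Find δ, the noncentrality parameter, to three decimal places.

δ ≈ 4.952

The noncentrality parameter scales effect size by the design's sample-size factor: δ = d·√n = 0.47 × √111 = 4.9518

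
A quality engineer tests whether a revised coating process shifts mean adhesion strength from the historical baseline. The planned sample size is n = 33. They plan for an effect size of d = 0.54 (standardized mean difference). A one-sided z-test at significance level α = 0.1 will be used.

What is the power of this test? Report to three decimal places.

Noncentrality parameter: δ = d·√n = 0.54 × √33 = 3.1021
Critical value for a one-sided test at α = 0.1: z_α = 1.282.
Power = Φ(δ − 1.282) = Φ(1.821) = 0.9657.

Power ≈ 0.966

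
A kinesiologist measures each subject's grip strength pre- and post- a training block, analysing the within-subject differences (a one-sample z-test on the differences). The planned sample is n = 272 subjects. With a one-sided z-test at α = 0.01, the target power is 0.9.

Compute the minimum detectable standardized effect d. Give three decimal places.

d ≈ 0.219

Required noncentrality: δ = z_{0.01} + z_{0.10} = 2.326 + 1.282 = 3.608.
δ = d·√n ⇒ d = δ/√n = 3.608/√272 = 0.2188.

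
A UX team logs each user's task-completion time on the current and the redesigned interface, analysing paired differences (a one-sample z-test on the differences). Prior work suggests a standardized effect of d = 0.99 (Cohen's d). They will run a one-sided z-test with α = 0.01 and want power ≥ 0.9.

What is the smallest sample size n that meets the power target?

n = 14

Set Φ(δ − 2.326) = 0.9; then δ − 2.326 = Φ⁻¹(0.9) = 1.282, giving δ = 3.608.
δ = d·√n ⇒ n = (δ/d)² = (3.608 / 0.99)² = 13.28.
Rounding up, n = 14.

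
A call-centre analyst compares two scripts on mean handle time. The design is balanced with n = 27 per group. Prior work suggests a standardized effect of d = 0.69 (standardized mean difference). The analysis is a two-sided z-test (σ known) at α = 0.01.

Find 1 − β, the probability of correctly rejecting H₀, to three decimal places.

Noncentrality parameter: δ = d·√(n/2) = 0.69 × √(27/2) = 2.5352
Two-sided α = 0.01 → critical value z_{0.005} = 2.576.
Power = Φ(δ − 2.576) + Φ(−δ − 2.576) = Φ(-0.041) + Φ(-5.111) = 0.4838 + 0.0000 = 0.4838.

Power ≈ 0.484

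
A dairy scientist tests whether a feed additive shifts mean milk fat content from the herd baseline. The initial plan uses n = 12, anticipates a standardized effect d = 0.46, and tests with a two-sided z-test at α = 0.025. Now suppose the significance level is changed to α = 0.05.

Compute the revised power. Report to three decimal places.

Power ≈ 0.357

δ = d·√n = 0.46 × √12 = 1.5935 (unchanged). New critical value: z_{0.025} = 1.960.
Revised power = Φ(δ − 1.960) + Φ(−δ − 1.960) = Φ(-0.366) + Φ(-3.553) = 0.3570 + 0.0002 = 0.3572.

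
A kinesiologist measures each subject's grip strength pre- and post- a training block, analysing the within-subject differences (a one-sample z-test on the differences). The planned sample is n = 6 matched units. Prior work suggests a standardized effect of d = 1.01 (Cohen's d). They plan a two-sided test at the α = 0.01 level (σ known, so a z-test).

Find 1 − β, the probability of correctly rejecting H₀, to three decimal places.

Noncentrality parameter: δ = d·√n = 1.01 × √6 = 2.4740
Two-sided α = 0.01 → critical value z_{0.005} = 2.576.
Power = Φ(δ − 2.576) + Φ(−δ − 2.576) = Φ(-0.102) + Φ(-5.050) = 0.4594 + 0.0000 = 0.4594.

Power ≈ 0.459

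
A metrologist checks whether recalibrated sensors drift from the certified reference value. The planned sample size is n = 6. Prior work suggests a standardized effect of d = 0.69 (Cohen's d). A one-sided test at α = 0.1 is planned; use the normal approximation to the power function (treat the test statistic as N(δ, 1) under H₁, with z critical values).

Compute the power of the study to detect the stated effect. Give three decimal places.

Power ≈ 0.659

Noncentrality parameter: λ = d·√n = 0.69 × √6 = 1.6901
One-sided α = 0.1 → critical value z_{0.1} = 1.282.
Power = Φ(λ − 1.282) = Φ(0.409) = 0.6586.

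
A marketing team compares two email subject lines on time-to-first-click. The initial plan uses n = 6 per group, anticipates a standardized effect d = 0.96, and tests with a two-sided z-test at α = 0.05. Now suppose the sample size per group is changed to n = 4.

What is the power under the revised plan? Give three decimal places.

With n = 4 per group: δ = d·√(n/2) = 0.96 × √(4/2) = 1.3576. Critical value z_{0.025} = 1.960.
Revised power = Φ(δ − 1.960) + Φ(−δ − 1.960) = Φ(-0.602) + Φ(-3.318) = 0.2735 + 0.0005 = 0.2739.

Power ≈ 0.274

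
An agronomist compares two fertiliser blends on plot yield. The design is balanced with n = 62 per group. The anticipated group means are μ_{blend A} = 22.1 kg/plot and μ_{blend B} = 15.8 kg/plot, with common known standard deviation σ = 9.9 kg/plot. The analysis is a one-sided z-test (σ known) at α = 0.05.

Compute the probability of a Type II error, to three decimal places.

Standardized effect: d = |μ_{blend A} − μ_{blend B}| / σ = |22.1 − 15.8| / 9.9 = 0.6364
Noncentrality parameter: δ = d·√(n/2) = 0.6364 × √(62/2) = 3.5431
One-sided α = 0.05 → critical value z_{0.05} = 1.645.
Power = P(Z > 1.645 − δ) = Φ(1.898) = 0.9712.
Type II error: β = 1 − power = 1 − 0.9712 = 0.0288.

β ≈ 0.029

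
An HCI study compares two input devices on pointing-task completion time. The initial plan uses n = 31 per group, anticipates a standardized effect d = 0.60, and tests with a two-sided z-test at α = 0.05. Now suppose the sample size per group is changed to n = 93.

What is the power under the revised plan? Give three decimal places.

Power ≈ 0.983

With n = 93 per group: δ = d·√(n/2) = 0.60 × √(93/2) = 4.0915. Critical value z_{0.025} = 1.960.
Revised power = Φ(δ − 1.960) + Φ(−δ − 1.960) = Φ(2.131) + Φ(-6.051) = 0.9835 + 0.0000 = 0.9835.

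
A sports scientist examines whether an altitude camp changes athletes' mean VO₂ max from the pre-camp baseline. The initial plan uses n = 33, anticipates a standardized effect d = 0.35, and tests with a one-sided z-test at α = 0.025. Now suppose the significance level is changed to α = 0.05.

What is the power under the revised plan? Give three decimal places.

Power ≈ 0.643

δ = d·√n = 0.35 × √33 = 2.0106 (unchanged). New critical value: z_{0.05} = 1.645.
Revised power = Φ(δ − 1.645) = Φ(0.366) = 0.6427.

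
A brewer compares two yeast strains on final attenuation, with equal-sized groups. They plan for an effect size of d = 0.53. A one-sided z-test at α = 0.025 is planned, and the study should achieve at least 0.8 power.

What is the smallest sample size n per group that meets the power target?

n = 56 per group

Set Φ(δ − 1.960) = 0.8; then δ − 1.960 = Φ⁻¹(0.8) = 0.842, giving δ = 2.802.
δ = d·√(n/2) ⇒ n = 2(δ/d)² = 2 × (2.802 / 0.53)² = 55.88.
Round up to the next whole unit.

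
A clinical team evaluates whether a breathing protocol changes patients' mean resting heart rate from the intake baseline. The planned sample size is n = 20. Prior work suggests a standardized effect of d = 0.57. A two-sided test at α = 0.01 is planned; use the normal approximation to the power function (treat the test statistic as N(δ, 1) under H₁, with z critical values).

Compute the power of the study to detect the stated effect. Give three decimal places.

Power ≈ 0.489

Noncentrality parameter: δ = d·√n = 0.57 × √20 = 2.5491
Two-sided α = 0.01 → critical value z_{0.005} = 2.576.
Power = Φ(δ − 2.576) + Φ(−δ − 2.576) = Φ(-0.027) + Φ(-5.125) = 0.4893 + 0.0000 = 0.4893.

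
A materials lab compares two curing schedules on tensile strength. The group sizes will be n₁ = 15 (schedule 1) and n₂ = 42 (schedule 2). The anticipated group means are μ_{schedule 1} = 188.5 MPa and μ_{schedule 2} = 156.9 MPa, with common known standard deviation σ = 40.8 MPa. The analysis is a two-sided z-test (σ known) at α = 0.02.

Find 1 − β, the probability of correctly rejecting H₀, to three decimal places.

Standardized effect: d = |μ_{schedule 1} − μ_{schedule 2}| / σ = |188.5 − 156.9| / 40.8 = 0.7745
Noncentrality parameter: δ = d / √(1/n₁ + 1/n₂) = 0.7745 / √(1/15 + 1/42) = 2.5749
Two-sided α = 0.02 → critical value z_{0.01} = 2.326.
Power = Φ(δ − 2.326) + Φ(−δ − 2.326) = Φ(0.249) + Φ(-4.901) = 0.5981 + 0.0000 = 0.5981.

Power ≈ 0.598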